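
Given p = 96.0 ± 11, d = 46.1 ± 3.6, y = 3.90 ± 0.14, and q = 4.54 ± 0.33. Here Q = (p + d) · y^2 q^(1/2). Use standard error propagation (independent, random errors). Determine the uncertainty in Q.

Let u = p + d = 142. δu = √(δp² + δd²) = √(121 + 13.0) = 11.6, so δu/u = 0.0815.
Q is then a monomial in u, y, q:
δQ/Q = √((δu/u)² + (2·δy/y)² + (½·δq/q)²) = √(0.00663 + 0.00515 + 0.00132) = 0.114
Q = 4610, so δQ = 0.114 × 4610 = 527.

527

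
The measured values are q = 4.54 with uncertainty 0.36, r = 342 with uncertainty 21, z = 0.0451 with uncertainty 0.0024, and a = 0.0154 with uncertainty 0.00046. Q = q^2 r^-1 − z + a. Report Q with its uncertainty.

Let p = q^2·r^-1 = 0.0603. δp/p = √((2·δq/q)² + (-1·δr/r)²) = √(0.0252 + 0.00377) = 0.170, so δp = 0.0102.
Q = p − z + a: δQ = √(δp² + δz² + δa²) = √(0.000105 + 5.76e-06 + 2.12e-07) = 0.0105
Q = 0.0306.

0.0306 ± 0.0105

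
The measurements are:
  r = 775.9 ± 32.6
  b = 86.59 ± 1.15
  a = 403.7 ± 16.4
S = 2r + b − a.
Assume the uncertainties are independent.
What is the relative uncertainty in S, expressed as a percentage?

Each term contributes (cᵢ δxᵢ)² to (δS)²:
  (2·δr)² = 4250;  (δb)² = 1.32;  (δa)² = 269
δS = √(4520) = 67.2
S = 1235, so δS/S = 67.2/1235 = 0.0545.

5.45%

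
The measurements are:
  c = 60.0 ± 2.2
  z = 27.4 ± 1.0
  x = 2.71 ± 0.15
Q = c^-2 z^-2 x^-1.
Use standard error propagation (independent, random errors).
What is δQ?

1.6e-08

Relative error in a monomial: (δQ/Q)² = Σ (nᵢ · δxᵢ/xᵢ)².
  (-2·δc/c)² = (-2×0.0367)² = 0.00538;  (-2·δz/z)² = (-2×0.0365)² = 0.00533;  (-1·δx/x)² = (-1×0.0554)² = 0.00306
δQ/Q = √(0.0138) = 0.117
Q = 1.37e-07, so δQ = 0.117 × 1.37e-07 = 1.6e-08.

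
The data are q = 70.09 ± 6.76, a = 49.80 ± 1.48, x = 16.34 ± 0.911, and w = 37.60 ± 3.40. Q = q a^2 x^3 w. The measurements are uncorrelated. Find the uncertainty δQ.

6.31e+09

Each factor contributes (exponent × relative error)² to (δQ/Q)²:
  (1·δq/q)² = (1×0.0964)² = 0.00930;  (2·δa/a)² = (2×0.0297)² = 0.00353;  (3·δx/x)² = (3×0.0558)² = 0.0280;  (1·δw/w)² = (1×0.0904)² = 0.00818
δQ/Q = √(0.0490) = 0.221
Q = 2.851e+10, so δQ = 0.221 × 2.851e+10 = 6.31e+09.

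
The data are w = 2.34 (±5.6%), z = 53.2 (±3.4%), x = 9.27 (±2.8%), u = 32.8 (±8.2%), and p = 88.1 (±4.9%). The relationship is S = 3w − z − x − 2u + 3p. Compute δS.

14.1

Each term contributes (cᵢ δxᵢ)² to (δS)²:
  (3·δw)² = 0.155;  (δz)² = 3.27;  (δx)² = 0.0674;  (2·δu)² = 28.9;  (3·δp)² = 168
δS = √(200) = 14.1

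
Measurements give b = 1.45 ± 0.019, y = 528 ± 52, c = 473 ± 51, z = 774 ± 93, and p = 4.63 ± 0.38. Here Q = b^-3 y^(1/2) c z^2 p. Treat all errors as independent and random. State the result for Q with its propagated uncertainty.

(9.89 ± 2.80) × 10^9

Since Q is a product/quotient, work with relative uncertainties:
  (-3·δb/b)² = (-3×0.0131)² = 0.00155;  (½·δy/y)² = (0.5×0.0985)² = 0.00242;  (1·δc/c)² = (1×0.108)² = 0.0116;  (2·δz/z)² = (2×0.120)² = 0.0577;  (1·δp/p)² = (1×0.0821)² = 0.00674
δQ/Q = √(0.0801) = 0.283
Q = 9.89e+09, so δQ = 0.283 × 9.89e+09 = 2.8e+09.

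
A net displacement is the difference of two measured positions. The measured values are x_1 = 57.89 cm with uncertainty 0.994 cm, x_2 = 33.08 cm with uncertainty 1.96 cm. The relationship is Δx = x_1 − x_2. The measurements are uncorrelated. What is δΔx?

2.20 cm

Absolute uncertainties add in quadrature for a linear combination:
  (δx_1)² = 0.988;  (δx_2)² = 3.84
δΔx = √(4.83) = 2.20 cm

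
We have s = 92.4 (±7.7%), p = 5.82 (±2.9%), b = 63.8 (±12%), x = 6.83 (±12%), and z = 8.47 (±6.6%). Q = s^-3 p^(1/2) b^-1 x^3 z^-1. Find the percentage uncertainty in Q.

44.9%

Q is a product of powers, so relative uncertainties combine in quadrature:
  (-3·δs/s)² = (-3×0.0770)² = 0.0534;  (½·δp/p)² = (0.5×0.0290)² = 0.000210;  (-1·δb/b)² = (-1×0.120)² = 0.0144;  (3·δx/x)² = (3×0.120)² = 0.130;  (-1·δz/z)² = (-1×0.0660)² = 0.00436
δQ/Q = √(0.202) = 0.449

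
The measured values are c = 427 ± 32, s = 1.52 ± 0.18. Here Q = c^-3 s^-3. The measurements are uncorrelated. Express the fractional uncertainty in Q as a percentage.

Products/powers → add relative errors in quadrature, weighted by exponent:
  (-3·δc/c)² = (-3×0.0749)² = 0.0505;  (-3·δs/s)² = (-3×0.118)² = 0.126
δQ/Q = √(0.177) = 0.420

42.0%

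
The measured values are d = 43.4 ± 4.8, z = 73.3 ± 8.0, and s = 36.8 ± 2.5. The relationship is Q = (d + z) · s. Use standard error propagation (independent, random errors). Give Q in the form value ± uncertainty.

4290 ± 451

Let u = d + z = 117. δu = √(δd² + δz²) = √(23.0 + 64.0) = 9.33, so δu/u = 0.0799.
Q is then a monomial in u, s:
δQ/Q = √((δu/u)² + (1·δs/s)²) = √(0.00639 + 0.00462) = 0.105
Q = 4290, so δQ = 0.105 × 4290 = 451.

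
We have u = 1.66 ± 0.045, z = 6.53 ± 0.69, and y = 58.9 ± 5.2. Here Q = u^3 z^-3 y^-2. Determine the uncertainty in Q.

1.76e-06

Relative error in a monomial: (δQ/Q)² = Σ (nᵢ · δxᵢ/xᵢ)².
  (3·δu/u)² = (3×0.0271)² = 0.00661;  (-3·δz/z)² = (-3×0.106)² = 0.100;  (-2·δy/y)² = (-2×0.0883)² = 0.0312
δQ/Q = √(0.138) = 0.372
Q = 4.74e-06, so δQ = 0.372 × 4.74e-06 = 1.76e-06.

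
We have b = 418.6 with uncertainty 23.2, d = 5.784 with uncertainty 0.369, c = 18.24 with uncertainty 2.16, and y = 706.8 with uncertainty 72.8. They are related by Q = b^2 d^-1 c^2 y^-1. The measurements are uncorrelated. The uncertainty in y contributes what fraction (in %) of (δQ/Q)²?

12.8%

(δQ/Q)² = (2·δb/b)² + (-1·δd/d)² + (2·δc/c)² + (-1·δy/y)²
  b term: (2×0.0554)² = 0.0123
  d term: (-1×0.0638)² = 0.00407
  c term: (2×0.118)² = 0.0561
  y term: (-1×0.103)² = 0.0106
Total = 0.0831. Share from y = 0.0106/0.0831 = 0.128.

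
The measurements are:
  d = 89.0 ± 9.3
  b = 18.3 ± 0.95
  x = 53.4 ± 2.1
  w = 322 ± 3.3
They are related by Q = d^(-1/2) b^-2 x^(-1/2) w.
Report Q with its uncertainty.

For a monomial Q ∝ d^(-1/2), b^-2, x^(-1/2), w, fractional errors add in quadrature:
  (−½·δd/d)² = (-0.5×0.104)² = 0.00273;  (-2·δb/b)² = (-2×0.0519)² = 0.0108;  (−½·δx/x)² = (-0.5×0.0393)² = 0.000387;  (1·δw/w)² = (1×0.0102)² = 0.000105
δQ/Q = √(0.0140) = 0.118
Q = 0.0139, so δQ = 0.118 × 0.0139 = 0.00165.

0.0139 ± 0.00165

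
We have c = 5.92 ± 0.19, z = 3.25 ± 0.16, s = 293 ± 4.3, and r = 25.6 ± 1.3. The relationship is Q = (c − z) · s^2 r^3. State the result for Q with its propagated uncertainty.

(3.85 ± 0.696) × 10^9

Let u = c − z = 2.67. δu = √(δc² + δz²) = √(0.0361 + 0.0256) = 0.248, so δu/u = 0.0930.
Q is then a monomial in u, s, r:
δQ/Q = √((δu/u)² + (2·δs/s)² + (3·δr/r)²) = √(0.00865 + 0.000862 + 0.0232) = 0.181
Q = 3.85e+09, so δQ = 0.181 × 3.85e+09 = 6.96e+08.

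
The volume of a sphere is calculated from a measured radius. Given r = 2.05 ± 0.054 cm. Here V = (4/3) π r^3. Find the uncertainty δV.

2.85 cm^3

V ∝ r^3, so δV/V = |3| · δr/r = 3 × 0.0263 = 0.0790.
V = 36.1 cm^3, so δV = 0.0790 × 36.1 = 2.85 cm^3.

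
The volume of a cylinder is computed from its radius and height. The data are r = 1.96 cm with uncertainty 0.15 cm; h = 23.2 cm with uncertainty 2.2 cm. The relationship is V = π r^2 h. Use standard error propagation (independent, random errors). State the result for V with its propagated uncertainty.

Products/powers → add relative errors in quadrature, weighted by exponent:
  (2·δr/r)² = (2×0.0765)² = 0.0234;  (1·δh/h)² = (1×0.0948)² = 0.00899
δV/V = √(0.0324) = 0.180
V = 280 cm^3, so δV = 0.180 × 280 = 50.4 cm^3.

280 ± 50.4 cm^3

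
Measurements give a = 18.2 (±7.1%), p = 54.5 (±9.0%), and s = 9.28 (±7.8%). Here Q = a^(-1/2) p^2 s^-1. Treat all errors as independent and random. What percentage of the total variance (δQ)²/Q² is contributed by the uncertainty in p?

(δQ/Q)² = (−½·δa/a)² + (2·δp/p)² + (-1·δs/s)²
  a term: (-0.5×0.0710)² = 0.00126
  p term: (2×0.0900)² = 0.0324
  s term: (-1×0.0780)² = 0.00608
Total = 0.0397. Share from p = 0.0324/0.0397 = 0.815.

81.5%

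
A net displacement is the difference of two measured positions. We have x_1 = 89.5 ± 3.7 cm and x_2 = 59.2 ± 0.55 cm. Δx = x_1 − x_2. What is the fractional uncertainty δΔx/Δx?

Sums and differences: (δΔx)² = Σ (cᵢ δxᵢ)².
  (δx_1)² = 13.7;  (δx_2)² = 0.303
δΔx = √(14.0) = 3.74 cm
Δx = 30.3 cm, so δΔx/Δx = 3.74/30.3 = 0.123.

0.123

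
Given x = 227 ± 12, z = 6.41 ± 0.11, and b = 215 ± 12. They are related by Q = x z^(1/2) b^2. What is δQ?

Products/powers → add relative errors in quadrature, weighted by exponent:
  (1·δx/x)² = (1×0.0529)² = 0.00279;  (½·δz/z)² = (0.5×0.0172)² = 7.36e-05;  (2·δb/b)² = (2×0.0558)² = 0.0125
δQ/Q = √(0.0153) = 0.124
Q = 2.66e+07, so δQ = 0.124 × 2.66e+07 = 3.29e+06.

3.29e+06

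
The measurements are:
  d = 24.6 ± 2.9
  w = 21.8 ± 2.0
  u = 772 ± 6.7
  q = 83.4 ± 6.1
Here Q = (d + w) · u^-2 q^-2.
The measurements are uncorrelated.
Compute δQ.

Let h = d + w = 46.4. δh = √(δd² + δw²) = √(8.41 + 4.00) = 3.52, so δh/h = 0.0759.
Q is then a monomial in h, u, q:
δQ/Q = √((δh/h)² + (-2·δu/u)² + (-2·δq/q)²) = √(0.00576 + 0.000301 + 0.0214) = 0.166
Q = 1.12e-08, so δQ = 0.166 × 1.12e-08 = 1.85e-09.

1.85e-09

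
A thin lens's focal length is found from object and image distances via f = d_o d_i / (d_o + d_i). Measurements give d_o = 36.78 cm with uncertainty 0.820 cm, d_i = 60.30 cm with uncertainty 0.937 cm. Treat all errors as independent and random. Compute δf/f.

0.0150

∂f/∂d_o = (d_i/(d_o+d_i))² = 0.386;  ∂f/∂d_i = (d_o/(d_o+d_i))² = 0.144
δf = √((∂f/∂d_o · δd_o)² + (∂f/∂d_i · δd_i)²) = √(0.100 + 0.0181) = 0.344 cm
f = 22.85 cm, so δf/f = 0.344/22.85 = 0.0150.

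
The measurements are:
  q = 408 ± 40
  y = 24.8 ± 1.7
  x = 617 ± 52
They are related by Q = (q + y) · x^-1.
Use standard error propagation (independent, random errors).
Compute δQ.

0.0878

Let u = q + y = 433. δu = √(δq² + δy²) = √(1600 + 2.89) = 40.0, so δu/u = 0.0925.
Q is then a monomial in u, x:
δQ/Q = √((δu/u)² + (-1·δx/x)²) = √(0.00856 + 0.00710) = 0.125
Q = 0.701, so δQ = 0.125 × 0.701 = 0.0878.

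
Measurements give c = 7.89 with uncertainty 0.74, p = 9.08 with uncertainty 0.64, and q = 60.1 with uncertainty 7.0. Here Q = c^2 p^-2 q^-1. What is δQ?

Q is a product of powers, so relative uncertainties combine in quadrature:
  (2·δc/c)² = (2×0.0938)² = 0.0352;  (-2·δp/p)² = (-2×0.0705)² = 0.0199;  (-1·δq/q)² = (-1×0.116)² = 0.0136
δQ/Q = √(0.0686) = 0.262
Q = 0.0126, so δQ = 0.262 × 0.0126 = 0.00329.

0.00329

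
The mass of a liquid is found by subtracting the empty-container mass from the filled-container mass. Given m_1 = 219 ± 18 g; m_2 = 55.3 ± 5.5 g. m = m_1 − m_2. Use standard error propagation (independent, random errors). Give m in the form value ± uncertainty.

164 ± 18.8 g

m is a linear combination, so absolute uncertainties add in quadrature:
  (δm_1)² = 324;  (δm_2)² = 30.2
δm = √(354) = 18.8 g
m = 164 g.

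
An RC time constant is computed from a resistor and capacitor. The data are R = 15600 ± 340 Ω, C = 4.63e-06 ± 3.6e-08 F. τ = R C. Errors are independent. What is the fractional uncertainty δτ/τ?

τ is a product of powers, so relative uncertainties combine in quadrature:
  (1·δR/R)² = (1×0.0218)² = 0.000475;  (1·δC/C)² = (1×0.00778)² = 6.05e-05
δτ/τ = √(0.000535) = 0.0231

0.0231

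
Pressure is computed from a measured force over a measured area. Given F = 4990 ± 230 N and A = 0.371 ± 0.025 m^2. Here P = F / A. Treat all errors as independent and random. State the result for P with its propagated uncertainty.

Since P is a product/quotient, work with relative uncertainties:
  (1·δF/F)² = (1×0.0461)² = 0.00212;  (-1·δA/A)² = (-1×0.0674)² = 0.00454
δP/P = √(0.00667) = 0.0816
P = 13500 Pa, so δP = 0.0816 × 13500 = 1100 Pa.

13500 ± 1100 Pa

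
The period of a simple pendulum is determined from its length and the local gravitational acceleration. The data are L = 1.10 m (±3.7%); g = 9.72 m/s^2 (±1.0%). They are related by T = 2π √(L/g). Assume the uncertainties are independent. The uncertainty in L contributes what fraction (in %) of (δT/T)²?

(δT/T)² = (½·δL/L)² + (−½·δg/g)²
  L term: (0.5×0.0370)² = 0.000342
  g term: (-0.5×0.0100)² = 2.5e-05
Total = 0.000367. Share from L = 0.000342/0.000367 = 0.932.

93.2%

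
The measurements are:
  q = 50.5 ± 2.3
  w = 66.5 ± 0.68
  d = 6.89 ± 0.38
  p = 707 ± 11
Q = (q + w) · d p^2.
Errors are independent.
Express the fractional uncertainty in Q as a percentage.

6.66%

Let u = q + w = 117. δu = √(δq² + δw²) = √(5.29 + 0.462) = 2.40, so δu/u = 0.0205.
Q is then a monomial in u, d, p:
δQ/Q = √((δu/u)² + (1·δd/d)² + (2·δp/p)²) = √(0.000420 + 0.00304 + 0.000968) = 0.0666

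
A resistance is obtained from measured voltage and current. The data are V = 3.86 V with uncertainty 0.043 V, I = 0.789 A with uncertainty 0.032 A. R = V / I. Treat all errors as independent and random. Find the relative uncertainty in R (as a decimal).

0.0421

Relative error in a monomial: (δR/R)² = Σ (nᵢ · δxᵢ/xᵢ)².
  (1·δV/V)² = (1×0.0111)² = 0.000124;  (-1·δI/I)² = (-1×0.0406)² = 0.00164
δR/R = √(0.00177) = 0.0421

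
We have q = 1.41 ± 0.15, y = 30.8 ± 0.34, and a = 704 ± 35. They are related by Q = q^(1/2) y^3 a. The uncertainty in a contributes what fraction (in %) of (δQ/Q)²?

(δQ/Q)² = (½·δq/q)² + (3·δy/y)² + (1·δa/a)²
  q term: (0.5×0.106)² = 0.00283
  y term: (3×0.0110)² = 0.00110
  a term: (1×0.0497)² = 0.00247
Total = 0.00640. Share from a = 0.00247/0.00640 = 0.386.

38.6%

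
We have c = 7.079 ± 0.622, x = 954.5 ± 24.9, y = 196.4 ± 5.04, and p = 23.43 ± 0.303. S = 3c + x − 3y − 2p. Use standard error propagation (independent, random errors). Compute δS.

29.2

Each term contributes (cᵢ δxᵢ)² to (δS)²:
  (3·δc)² = 3.48;  (δx)² = 620;  (3·δy)² = 229;  (2·δp)² = 0.367
δS = √(852) = 29.2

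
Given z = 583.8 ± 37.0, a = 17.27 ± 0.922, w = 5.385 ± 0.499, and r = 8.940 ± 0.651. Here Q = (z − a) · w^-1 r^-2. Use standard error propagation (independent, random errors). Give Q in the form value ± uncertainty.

Let u = z − a = 566.5. δu = √(δz² + δa²) = √(1370 + 0.850) = 37.0, so δu/u = 0.0653.
Q is then a monomial in u, w, r:
δQ/Q = √((δu/u)² + (-1·δw/w)² + (-2·δr/r)²) = √(0.00427 + 0.00859 + 0.0212) = 0.185
Q = 1.316, so δQ = 0.185 × 1.316 = 0.243.

1.316 ± 0.243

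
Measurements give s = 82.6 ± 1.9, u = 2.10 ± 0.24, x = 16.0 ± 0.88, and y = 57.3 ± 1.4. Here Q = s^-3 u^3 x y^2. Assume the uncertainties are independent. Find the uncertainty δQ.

0.309

Since Q is a product/quotient, work with relative uncertainties:
  (-3·δs/s)² = (-3×0.0230)² = 0.00476;  (3·δu/u)² = (3×0.114)² = 0.118;  (1·δx/x)² = (1×0.0550)² = 0.00302;  (2·δy/y)² = (2×0.0244)² = 0.00239
δQ/Q = √(0.128) = 0.357
Q = 0.863, so δQ = 0.357 × 0.863 = 0.309.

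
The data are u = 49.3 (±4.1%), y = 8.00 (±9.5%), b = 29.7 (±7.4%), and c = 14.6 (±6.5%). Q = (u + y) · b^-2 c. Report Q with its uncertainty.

0.948 ± 0.157

Let w = u + y = 57.3. δw = √(δu² + δy²) = √(4.09 + 0.578) = 2.16, so δw/w = 0.0377.
Q is then a monomial in w, b, c:
δQ/Q = √((δw/w)² + (-2·δb/b)² + (1·δc/c)²) = √(0.00142 + 0.0219 + 0.00423) = 0.166
Q = 0.948, so δQ = 0.166 × 0.948 = 0.157.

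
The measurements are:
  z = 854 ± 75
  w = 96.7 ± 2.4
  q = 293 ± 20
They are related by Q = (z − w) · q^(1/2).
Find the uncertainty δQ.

Let u = z − w = 757. δu = √(δz² + δw²) = √(5620 + 5.76) = 75.0, so δu/u = 0.0991.
Q is then a monomial in u, q:
δQ/Q = √((δu/u)² + (½·δq/q)²) = √(0.00982 + 0.00116) = 0.105
Q = 13000, so δQ = 0.105 × 13000 = 1360.

1360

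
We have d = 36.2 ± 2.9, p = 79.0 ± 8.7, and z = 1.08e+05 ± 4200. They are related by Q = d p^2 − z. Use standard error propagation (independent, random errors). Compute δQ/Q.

0.450

Let w = d·p^2 = 2.26e+05. δw/w = √((1·δd/d)² + (2·δp/p)²) = √(0.00642 + 0.0485) = 0.234, so δw = 52900.
Q = w − z: δQ = √(δw² + δz²) = √(2.8e+09 + 1.76e+07) = 53100
Q = 1.18e+05, so δQ/Q = 53100/1.18e+05 = 0.450.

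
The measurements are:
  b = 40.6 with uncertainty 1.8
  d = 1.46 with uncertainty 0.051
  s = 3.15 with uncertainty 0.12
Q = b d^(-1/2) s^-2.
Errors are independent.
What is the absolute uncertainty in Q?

Q is a product of powers, so relative uncertainties combine in quadrature:
  (1·δb/b)² = (1×0.0443)² = 0.00197;  (−½·δd/d)² = (-0.5×0.0349)² = 0.000305;  (-2·δs/s)² = (-2×0.0381)² = 0.00580
δQ/Q = √(0.00808) = 0.0899
Q = 3.39, so δQ = 0.0899 × 3.39 = 0.304.

0.304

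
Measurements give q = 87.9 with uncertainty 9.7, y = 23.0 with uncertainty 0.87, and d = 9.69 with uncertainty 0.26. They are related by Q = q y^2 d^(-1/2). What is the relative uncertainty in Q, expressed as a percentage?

13.4%

Q is a product of powers, so relative uncertainties combine in quadrature:
  (1·δq/q)² = (1×0.110)² = 0.0122;  (2·δy/y)² = (2×0.0378)² = 0.00572;  (−½·δd/d)² = (-0.5×0.0268)² = 0.000180
δQ/Q = √(0.0181) = 0.134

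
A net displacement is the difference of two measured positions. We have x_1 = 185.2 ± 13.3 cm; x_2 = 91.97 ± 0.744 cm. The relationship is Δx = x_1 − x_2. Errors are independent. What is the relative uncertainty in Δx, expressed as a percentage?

14.3%

Δx is a linear combination, so absolute uncertainties add in quadrature:
  (δx_1)² = 177;  (δx_2)² = 0.554
δΔx = √(177) = 13.3 cm
Δx = 93.23 cm, so δΔx/Δx = 13.3/93.23 = 0.143.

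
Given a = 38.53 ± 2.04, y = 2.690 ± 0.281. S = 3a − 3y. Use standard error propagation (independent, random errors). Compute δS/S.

0.0575

Absolute uncertainties add in quadrature for a linear combination:
  (3·δa)² = 37.5;  (3·δy)² = 0.711
δS = √(38.2) = 6.18
S = 107.5, so δS/S = 6.18/107.5 = 0.0575.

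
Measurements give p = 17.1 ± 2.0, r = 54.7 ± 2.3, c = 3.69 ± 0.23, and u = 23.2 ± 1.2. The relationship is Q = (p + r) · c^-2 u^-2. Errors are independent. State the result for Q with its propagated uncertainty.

0.00980 ± 0.00164

Let w = p + r = 71.8. δw = √(δp² + δr²) = √(4.00 + 5.29) = 3.05, so δw/w = 0.0425.
Q is then a monomial in w, c, u:
δQ/Q = √((δw/w)² + (-2·δc/c)² + (-2·δu/u)²) = √(0.00180 + 0.0155 + 0.0107) = 0.167
Q = 0.00980, so δQ = 0.167 × 0.00980 = 0.00164.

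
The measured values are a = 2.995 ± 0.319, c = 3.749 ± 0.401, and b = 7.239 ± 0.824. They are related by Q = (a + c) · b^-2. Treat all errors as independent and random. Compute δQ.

0.0309

Let u = a + c = 6.744. δu = √(δa² + δc²) = √(0.102 + 0.161) = 0.512, so δu/u = 0.0760.
Q is then a monomial in u, b:
δQ/Q = √((δu/u)² + (-2·δb/b)²) = √(0.00577 + 0.0518) = 0.240
Q = 0.1287, so δQ = 0.240 × 0.1287 = 0.0309.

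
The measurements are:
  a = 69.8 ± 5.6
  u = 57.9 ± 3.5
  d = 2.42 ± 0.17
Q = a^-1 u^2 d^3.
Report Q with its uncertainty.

For a monomial Q ∝ a^-1, u^2, d^3, fractional errors add in quadrature:
  (-1·δa/a)² = (-1×0.0802)² = 0.00644;  (2·δu/u)² = (2×0.0604)² = 0.0146;  (3·δd/d)² = (3×0.0702)² = 0.0444
δQ/Q = √(0.0655) = 0.256
Q = 681, so δQ = 0.256 × 681 = 174.

681 ± 174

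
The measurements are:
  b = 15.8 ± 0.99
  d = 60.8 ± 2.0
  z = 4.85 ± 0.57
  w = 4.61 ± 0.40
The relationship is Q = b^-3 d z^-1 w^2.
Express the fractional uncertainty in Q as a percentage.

28.3%

Each factor contributes (exponent × relative error)² to (δQ/Q)²:
  (-3·δb/b)² = (-3×0.0627)² = 0.0353;  (1·δd/d)² = (1×0.0329)² = 0.00108;  (-1·δz/z)² = (-1×0.118)² = 0.0138;  (2·δw/w)² = (2×0.0868)² = 0.0301
δQ/Q = √(0.0803) = 0.283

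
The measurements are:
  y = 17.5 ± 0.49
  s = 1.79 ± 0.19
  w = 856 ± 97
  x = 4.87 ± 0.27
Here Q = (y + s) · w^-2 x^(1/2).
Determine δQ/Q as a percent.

23.0%

Let u = y + s = 19.3. δu = √(δy² + δs²) = √(0.240 + 0.0361) = 0.526, so δu/u = 0.0272.
Q is then a monomial in u, w, x:
δQ/Q = √((δu/u)² + (-2·δw/w)² + (½·δx/x)²) = √(0.000742 + 0.0514 + 0.000768) = 0.230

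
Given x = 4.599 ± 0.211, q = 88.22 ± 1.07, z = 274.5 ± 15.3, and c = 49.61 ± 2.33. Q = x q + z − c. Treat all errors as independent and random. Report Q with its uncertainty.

Let p = x·q = 405.7. δp/p = √((1·δx/x)² + (1·δq/q)²) = √(0.00210 + 0.000147) = 0.0475, so δp = 19.3.
Q = p + z − c: δQ = √(δp² + δz² + δc²) = √(371 + 234 + 5.43) = 24.7
Q = 630.6.

630.6 ± 24.7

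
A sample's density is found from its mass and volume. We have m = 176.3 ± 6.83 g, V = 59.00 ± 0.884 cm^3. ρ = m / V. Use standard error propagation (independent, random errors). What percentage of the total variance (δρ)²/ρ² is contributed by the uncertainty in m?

87.0%

(δρ/ρ)² = (1·δm/m)² + (-1·δV/V)²
  m term: (1×0.0387)² = 0.00150
  V term: (-1×0.0150)² = 0.000224
Total = 0.00173. Share from m = 0.00150/0.00173 = 0.870.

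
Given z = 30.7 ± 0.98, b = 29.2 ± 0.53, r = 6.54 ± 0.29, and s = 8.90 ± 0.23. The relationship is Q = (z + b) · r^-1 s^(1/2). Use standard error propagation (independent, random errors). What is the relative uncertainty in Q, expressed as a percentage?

Let u = z + b = 59.9. δu = √(δz² + δb²) = √(0.960 + 0.281) = 1.11, so δu/u = 0.0186.
Q is then a monomial in u, r, s:
δQ/Q = √((δu/u)² + (-1·δr/r)² + (½·δs/s)²) = √(0.000346 + 0.00197 + 0.000167) = 0.0498

4.98%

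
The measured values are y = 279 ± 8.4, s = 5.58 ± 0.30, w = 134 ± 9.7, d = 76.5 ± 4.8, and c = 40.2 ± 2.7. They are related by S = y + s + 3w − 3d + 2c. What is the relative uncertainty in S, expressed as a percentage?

6.32%

Each term contributes (cᵢ δxᵢ)² to (δS)²:
  (δy)² = 70.6;  (δs)² = 0.0900;  (3·δw)² = 847;  (3·δd)² = 207;  (2·δc)² = 29.2
δS = √(1150) = 34.0
S = 537, so δS/S = 34.0/537 = 0.0632.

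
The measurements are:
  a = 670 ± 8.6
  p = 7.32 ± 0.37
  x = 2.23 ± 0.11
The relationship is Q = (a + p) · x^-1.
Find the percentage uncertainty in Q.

Let u = a + p = 677. δu = √(δa² + δp²) = √(74.0 + 0.137) = 8.61, so δu/u = 0.0127.
Q is then a monomial in u, x:
δQ/Q = √((δu/u)² + (-1·δx/x)²) = √(0.000162 + 0.00243) = 0.0509

5.09%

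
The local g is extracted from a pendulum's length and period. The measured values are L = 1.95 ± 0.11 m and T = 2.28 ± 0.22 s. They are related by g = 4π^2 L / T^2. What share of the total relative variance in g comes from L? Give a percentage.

7.87%

(δg/g)² = (1·δL/L)² + (-2·δT/T)²
  L term: (1×0.0564)² = 0.00318
  T term: (-2×0.0965)² = 0.0372
Total = 0.0404. Share from L = 0.00318/0.0404 = 0.0787.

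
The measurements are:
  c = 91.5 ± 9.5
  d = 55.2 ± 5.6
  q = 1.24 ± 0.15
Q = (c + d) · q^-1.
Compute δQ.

16.8

Let u = c + d = 147. δu = √(δc² + δd²) = √(90.2 + 31.4) = 11.0, so δu/u = 0.0752.
Q is then a monomial in u, q:
δQ/Q = √((δu/u)² + (-1·δq/q)²) = √(0.00565 + 0.0146) = 0.142
Q = 118, so δQ = 0.142 × 118 = 16.8.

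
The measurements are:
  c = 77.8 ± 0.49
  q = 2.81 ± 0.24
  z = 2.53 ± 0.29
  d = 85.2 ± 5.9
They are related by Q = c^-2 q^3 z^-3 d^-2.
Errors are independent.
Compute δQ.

Relative error in a monomial: (δQ/Q)² = Σ (nᵢ · δxᵢ/xᵢ)².
  (-2·δc/c)² = (-2×0.00630)² = 0.000159;  (3·δq/q)² = (3×0.0854)² = 0.0657;  (-3·δz/z)² = (-3×0.115)² = 0.118;  (-2·δd/d)² = (-2×0.0692)² = 0.0192
δQ/Q = √(0.203) = 0.451
Q = 3.12e-08, so δQ = 0.451 × 3.12e-08 = 1.41e-08.

1.41e-08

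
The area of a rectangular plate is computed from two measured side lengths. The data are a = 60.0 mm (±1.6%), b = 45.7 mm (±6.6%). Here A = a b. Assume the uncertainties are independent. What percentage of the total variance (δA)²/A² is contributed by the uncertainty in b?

94.4%

(δA/A)² = (1·δa/a)² + (1·δb/b)²
  a term: (1×0.0160)² = 0.000256
  b term: (1×0.0660)² = 0.00436
Total = 0.00461. Share from b = 0.00436/0.00461 = 0.944.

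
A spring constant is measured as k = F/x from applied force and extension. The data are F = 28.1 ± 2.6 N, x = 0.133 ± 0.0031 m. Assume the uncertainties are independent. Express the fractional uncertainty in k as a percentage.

For a monomial k ∝ F, x^-1, fractional errors add in quadrature:
  (1·δF/F)² = (1×0.0925)² = 0.00856;  (-1·δx/x)² = (-1×0.0233)² = 0.000543
δk/k = √(0.00910) = 0.0954

9.54%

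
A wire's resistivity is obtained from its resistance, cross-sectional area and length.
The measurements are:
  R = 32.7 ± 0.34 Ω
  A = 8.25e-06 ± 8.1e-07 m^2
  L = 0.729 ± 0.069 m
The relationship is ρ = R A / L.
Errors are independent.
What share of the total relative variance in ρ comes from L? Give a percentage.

47.9%

(δρ/ρ)² = (1·δR/R)² + (1·δA/A)² + (-1·δL/L)²
  R term: (1×0.0104)² = 0.000108
  A term: (1×0.0982)² = 0.00964
  L term: (-1×0.0947)² = 0.00896
Total = 0.0187. Share from L = 0.00896/0.0187 = 0.479.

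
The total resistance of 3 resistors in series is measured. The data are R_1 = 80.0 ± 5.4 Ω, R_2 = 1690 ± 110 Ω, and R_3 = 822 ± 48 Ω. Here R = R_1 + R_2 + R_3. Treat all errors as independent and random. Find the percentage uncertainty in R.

For a sum/difference, combine absolute errors in quadrature:
  (δR_1)² = 29.2;  (δR_2)² = 12100;  (δR_3)² = 2300
δR = √(14400) = 120 Ω
R = 2590 Ω, so δR/R = 120/2590 = 0.0463.

4.63%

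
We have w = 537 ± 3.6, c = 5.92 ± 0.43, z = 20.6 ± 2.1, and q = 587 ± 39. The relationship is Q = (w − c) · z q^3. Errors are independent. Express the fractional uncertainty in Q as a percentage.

Let u = w − c = 531. δu = √(δw² + δc²) = √(13.0 + 0.185) = 3.63, so δu/u = 0.00683.
Q is then a monomial in u, z, q:
δQ/Q = √((δu/u)² + (1·δz/z)² + (3·δq/q)²) = √(4.66e-05 + 0.0104 + 0.0397) = 0.224

22.4%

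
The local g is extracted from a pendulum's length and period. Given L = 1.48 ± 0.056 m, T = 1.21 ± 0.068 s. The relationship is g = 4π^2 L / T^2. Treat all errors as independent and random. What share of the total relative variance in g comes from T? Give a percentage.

(δg/g)² = (1·δL/L)² + (-2·δT/T)²
  L term: (1×0.0378)² = 0.00143
  T term: (-2×0.0562)² = 0.0126
Total = 0.0141. Share from T = 0.0126/0.0141 = 0.898.

89.8%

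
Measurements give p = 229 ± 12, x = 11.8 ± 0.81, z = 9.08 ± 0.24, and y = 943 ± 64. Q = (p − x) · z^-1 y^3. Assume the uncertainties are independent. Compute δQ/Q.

Let u = p − x = 217. δu = √(δp² + δx²) = √(144 + 0.656) = 12.0, so δu/u = 0.0554.
Q is then a monomial in u, z, y:
δQ/Q = √((δu/u)² + (-1·δz/z)² + (3·δy/y)²) = √(0.00307 + 0.000699 + 0.0415) = 0.213

0.213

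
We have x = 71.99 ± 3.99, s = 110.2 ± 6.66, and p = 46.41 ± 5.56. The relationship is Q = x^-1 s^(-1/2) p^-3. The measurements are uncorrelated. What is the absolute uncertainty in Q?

Q is a product of powers, so relative uncertainties combine in quadrature:
  (-1·δx/x)² = (-1×0.0554)² = 0.00307;  (−½·δs/s)² = (-0.5×0.0604)² = 0.000913;  (-3·δp/p)² = (-3×0.120)² = 0.129
δQ/Q = √(0.133) = 0.365
Q = 1.324e-08, so δQ = 0.365 × 1.324e-08 = 4.83e-09.

4.83e-09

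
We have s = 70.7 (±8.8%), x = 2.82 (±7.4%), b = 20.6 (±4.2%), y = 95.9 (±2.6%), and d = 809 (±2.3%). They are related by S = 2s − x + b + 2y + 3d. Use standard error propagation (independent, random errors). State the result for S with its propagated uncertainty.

Absolute uncertainties add in quadrature for a linear combination:
  (2·δs)² = 155;  (δx)² = 0.0435;  (δb)² = 0.749;  (2·δy)² = 24.9;  (3·δd)² = 3120
δS = √(3300) = 57.4
S = 2780.

2780 ± 57.4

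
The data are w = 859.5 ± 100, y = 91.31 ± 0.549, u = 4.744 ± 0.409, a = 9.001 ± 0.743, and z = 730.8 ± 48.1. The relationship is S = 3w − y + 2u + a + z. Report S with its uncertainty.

3236 ± 304

For a sum/difference, combine absolute errors in quadrature:
  (3·δw)² = 90000;  (δy)² = 0.301;  (2·δu)² = 0.669;  (δa)² = 0.552;  (δz)² = 2310
δS = √(92300) = 304
S = 3236.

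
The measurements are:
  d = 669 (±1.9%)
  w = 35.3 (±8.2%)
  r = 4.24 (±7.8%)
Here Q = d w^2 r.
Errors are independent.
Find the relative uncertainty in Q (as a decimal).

Products/powers → add relative errors in quadrature, weighted by exponent:
  (1·δd/d)² = (1×0.0190)² = 0.000361;  (2·δw/w)² = (2×0.0820)² = 0.0269;  (1·δr/r)² = (1×0.0780)² = 0.00608
δQ/Q = √(0.0333) = 0.183

0.183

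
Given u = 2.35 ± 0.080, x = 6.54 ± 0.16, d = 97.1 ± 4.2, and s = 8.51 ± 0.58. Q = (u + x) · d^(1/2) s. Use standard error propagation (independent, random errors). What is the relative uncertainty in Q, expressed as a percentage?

Let w = u + x = 8.89. δw = √(δu² + δx²) = √(0.00640 + 0.0256) = 0.179, so δw/w = 0.0201.
Q is then a monomial in w, d, s:
δQ/Q = √((δw/w)² + (½·δd/d)² + (1·δs/s)²) = √(0.000405 + 0.000468 + 0.00465) = 0.0743

7.43%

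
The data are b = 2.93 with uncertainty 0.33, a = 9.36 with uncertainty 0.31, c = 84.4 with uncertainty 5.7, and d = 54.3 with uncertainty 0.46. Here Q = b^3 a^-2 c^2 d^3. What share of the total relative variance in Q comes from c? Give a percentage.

13.3%

(δQ/Q)² = (3·δb/b)² + (-2·δa/a)² + (2·δc/c)² + (3·δd/d)²
  b term: (3×0.113)² = 0.114
  a term: (-2×0.0331)² = 0.00439
  c term: (2×0.0675)² = 0.0182
  d term: (3×0.00847)² = 0.000646
Total = 0.137. Share from c = 0.0182/0.137 = 0.133.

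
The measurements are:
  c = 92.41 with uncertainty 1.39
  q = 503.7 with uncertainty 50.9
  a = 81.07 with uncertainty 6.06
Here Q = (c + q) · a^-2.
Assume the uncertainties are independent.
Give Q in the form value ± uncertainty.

0.09070 ± 0.0156

Let u = c + q = 596.1. δu = √(δc² + δq²) = √(1.93 + 2590) = 50.9, so δu/u = 0.0854.
Q is then a monomial in u, a:
δQ/Q = √((δu/u)² + (-2·δa/a)²) = √(0.00730 + 0.0224) = 0.172
Q = 0.09070, so δQ = 0.172 × 0.09070 = 0.0156.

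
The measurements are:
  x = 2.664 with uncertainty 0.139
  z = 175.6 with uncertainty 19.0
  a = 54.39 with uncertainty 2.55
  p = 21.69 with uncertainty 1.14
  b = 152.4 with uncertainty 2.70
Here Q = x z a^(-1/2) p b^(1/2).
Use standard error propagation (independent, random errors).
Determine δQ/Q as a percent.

Relative error in a monomial: (δQ/Q)² = Σ (nᵢ · δxᵢ/xᵢ)².
  (1·δx/x)² = (1×0.0522)² = 0.00272;  (1·δz/z)² = (1×0.108)² = 0.0117;  (−½·δa/a)² = (-0.5×0.0469)² = 0.000550;  (1·δp/p)² = (1×0.0526)² = 0.00276;  (½·δb/b)² = (0.5×0.0177)² = 7.85e-05
δQ/Q = √(0.0178) = 0.133

13.3%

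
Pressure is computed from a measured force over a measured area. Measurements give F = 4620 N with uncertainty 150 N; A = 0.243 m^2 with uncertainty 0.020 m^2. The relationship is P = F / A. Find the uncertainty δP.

1680 Pa

Each factor contributes (exponent × relative error)² to (δP/P)²:
  (1·δF/F)² = (1×0.0325)² = 0.00105;  (-1·δA/A)² = (-1×0.0823)² = 0.00677
δP/P = √(0.00783) = 0.0885
P = 19000 Pa, so δP = 0.0885 × 19000 = 1680 Pa.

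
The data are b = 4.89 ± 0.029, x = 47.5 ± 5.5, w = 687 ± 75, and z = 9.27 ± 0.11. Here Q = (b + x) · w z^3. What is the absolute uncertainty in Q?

4.46e+06

Let u = b + x = 52.4. δu = √(δb² + δx²) = √(0.000841 + 30.2) = 5.50, so δu/u = 0.105.
Q is then a monomial in u, w, z:
δQ/Q = √((δu/u)² + (1·δw/w)² + (3·δz/z)²) = √(0.0110 + 0.0119 + 0.00127) = 0.156
Q = 2.87e+07, so δQ = 0.156 × 2.87e+07 = 4.46e+06.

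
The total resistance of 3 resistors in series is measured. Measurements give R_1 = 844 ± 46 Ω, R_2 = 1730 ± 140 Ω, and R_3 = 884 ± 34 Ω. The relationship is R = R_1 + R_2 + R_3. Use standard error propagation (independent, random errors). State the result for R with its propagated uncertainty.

R is a linear combination, so absolute uncertainties add in quadrature:
  (δR_1)² = 2120;  (δR_2)² = 19600;  (δR_3)² = 1160
δR = √(22900) = 151 Ω
R = 3460 Ω.

3460 ± 151 Ω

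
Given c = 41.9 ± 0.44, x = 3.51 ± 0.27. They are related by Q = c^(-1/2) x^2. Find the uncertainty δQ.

Q is a product of powers, so relative uncertainties combine in quadrature:
  (−½·δc/c)² = (-0.5×0.0105)² = 2.76e-05;  (2·δx/x)² = (2×0.0769)² = 0.0237
δQ/Q = √(0.0237) = 0.154
Q = 1.90, so δQ = 0.154 × 1.90 = 0.293.

0.293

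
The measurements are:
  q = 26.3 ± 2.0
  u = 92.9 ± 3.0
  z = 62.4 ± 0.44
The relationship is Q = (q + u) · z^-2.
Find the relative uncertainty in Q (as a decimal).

0.0334

Let w = q + u = 119. δw = √(δq² + δu²) = √(4.00 + 9.00) = 3.61, so δw/w = 0.0302.
Q is then a monomial in w, z:
δQ/Q = √((δw/w)² + (-2·δz/z)²) = √(0.000915 + 0.000199) = 0.0334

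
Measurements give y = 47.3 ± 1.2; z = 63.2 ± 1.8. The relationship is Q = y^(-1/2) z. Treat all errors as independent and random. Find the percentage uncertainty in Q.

Each factor contributes (exponent × relative error)² to (δQ/Q)²:
  (−½·δy/y)² = (-0.5×0.0254)² = 0.000161;  (1·δz/z)² = (1×0.0285)² = 0.000811
δQ/Q = √(0.000972) = 0.0312

3.12%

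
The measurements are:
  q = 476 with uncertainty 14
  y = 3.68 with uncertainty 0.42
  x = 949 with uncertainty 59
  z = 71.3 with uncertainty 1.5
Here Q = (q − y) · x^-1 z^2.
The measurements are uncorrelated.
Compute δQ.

Let u = q − y = 472. δu = √(δq² + δy²) = √(196 + 0.176) = 14.0, so δu/u = 0.0297.
Q is then a monomial in u, x, z:
δQ/Q = √((δu/u)² + (-1·δx/x)² + (2·δz/z)²) = √(0.000879 + 0.00387 + 0.00177) = 0.0807
Q = 2530, so δQ = 0.0807 × 2530 = 204.

204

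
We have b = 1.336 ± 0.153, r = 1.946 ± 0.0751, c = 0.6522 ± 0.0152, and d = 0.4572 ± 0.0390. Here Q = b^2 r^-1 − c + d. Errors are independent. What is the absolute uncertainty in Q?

Let p = b^2·r^-1 = 0.9172. δp/p = √((2·δb/b)² + (-1·δr/r)²) = √(0.0525 + 0.00149) = 0.232, so δp = 0.213.
Q = p − c + d: δQ = √(δp² + δc² + δd²) = √(0.0454 + 0.000231 + 0.00152) = 0.217

0.217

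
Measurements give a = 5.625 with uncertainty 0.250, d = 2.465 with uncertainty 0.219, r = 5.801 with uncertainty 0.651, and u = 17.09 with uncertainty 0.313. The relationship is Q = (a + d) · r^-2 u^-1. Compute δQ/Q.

0.229

Let w = a + d = 8.090. δw = √(δa² + δd²) = √(0.0625 + 0.0480) = 0.332, so δw/w = 0.0411.
Q is then a monomial in w, r, u:
δQ/Q = √((δw/w)² + (-2·δr/r)² + (-1·δu/u)²) = √(0.00169 + 0.0504 + 0.000335) = 0.229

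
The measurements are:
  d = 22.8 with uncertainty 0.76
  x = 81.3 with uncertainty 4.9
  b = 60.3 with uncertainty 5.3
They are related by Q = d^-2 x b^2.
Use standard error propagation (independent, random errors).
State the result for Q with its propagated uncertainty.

569 ± 112

Q is a product of powers, so relative uncertainties combine in quadrature:
  (-2·δd/d)² = (-2×0.0333)² = 0.00444;  (1·δx/x)² = (1×0.0603)² = 0.00363;  (2·δb/b)² = (2×0.0879)² = 0.0309
δQ/Q = √(0.0390) = 0.197
Q = 569, so δQ = 0.197 × 569 = 112.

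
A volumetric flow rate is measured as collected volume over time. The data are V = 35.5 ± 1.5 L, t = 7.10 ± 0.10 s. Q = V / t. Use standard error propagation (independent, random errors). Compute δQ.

Products/powers → add relative errors in quadrature, weighted by exponent:
  (1·δV/V)² = (1×0.0423)² = 0.00179;  (-1·δt/t)² = (-1×0.0141)² = 0.000198
δQ/Q = √(0.00198) = 0.0445
Q = 5.00 L/s, so δQ = 0.0445 × 5.00 = 0.223 L/s.

0.223 L/s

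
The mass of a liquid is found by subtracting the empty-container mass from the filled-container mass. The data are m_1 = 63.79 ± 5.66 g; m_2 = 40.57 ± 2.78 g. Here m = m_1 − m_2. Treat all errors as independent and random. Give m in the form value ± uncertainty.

23.22 ± 6.31 g

Sums and differences: (δm)² = Σ (cᵢ δxᵢ)².
  (δm_1)² = 32.0;  (δm_2)² = 7.73
δm = √(39.8) = 6.31 g
m = 23.22 g.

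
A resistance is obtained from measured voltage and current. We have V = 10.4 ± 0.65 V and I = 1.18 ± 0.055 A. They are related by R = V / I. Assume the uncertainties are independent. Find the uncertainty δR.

0.687 Ω

Each factor contributes (exponent × relative error)² to (δR/R)²:
  (1·δV/V)² = (1×0.0625)² = 0.00391;  (-1·δI/I)² = (-1×0.0466)² = 0.00217
δR/R = √(0.00608) = 0.0780
R = 8.81 Ω, so δR = 0.0780 × 8.81 = 0.687 Ω.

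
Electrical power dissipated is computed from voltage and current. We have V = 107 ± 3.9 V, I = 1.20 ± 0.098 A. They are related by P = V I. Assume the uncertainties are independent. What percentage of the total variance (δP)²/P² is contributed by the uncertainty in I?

(δP/P)² = (1·δV/V)² + (1·δI/I)²
  V term: (1×0.0364)² = 0.00133
  I term: (1×0.0817)² = 0.00667
Total = 0.00800. Share from I = 0.00667/0.00800 = 0.834.

83.4%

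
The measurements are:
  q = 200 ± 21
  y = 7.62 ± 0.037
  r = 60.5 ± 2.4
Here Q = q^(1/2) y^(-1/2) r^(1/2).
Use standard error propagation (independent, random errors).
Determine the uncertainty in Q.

2.24

Relative error in a monomial: (δQ/Q)² = Σ (nᵢ · δxᵢ/xᵢ)².
  (½·δq/q)² = (0.5×0.105)² = 0.00276;  (−½·δy/y)² = (-0.5×0.00486)² = 5.89e-06;  (½·δr/r)² = (0.5×0.0397)² = 0.000393
δQ/Q = √(0.00316) = 0.0562
Q = 39.8, so δQ = 0.0562 × 39.8 = 2.24.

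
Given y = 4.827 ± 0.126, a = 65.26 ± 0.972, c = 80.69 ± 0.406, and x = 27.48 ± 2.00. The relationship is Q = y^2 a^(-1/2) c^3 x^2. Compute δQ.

Since Q is a product/quotient, work with relative uncertainties:
  (2·δy/y)² = (2×0.0261)² = 0.00273;  (−½·δa/a)² = (-0.5×0.0149)² = 5.55e-05;  (3·δc/c)² = (3×0.00503)² = 0.000228;  (2·δx/x)² = (2×0.0728)² = 0.0212
δQ/Q = √(0.0242) = 0.156
Q = 1.144e+09, so δQ = 0.156 × 1.144e+09 = 1.78e+08.

1.78e+08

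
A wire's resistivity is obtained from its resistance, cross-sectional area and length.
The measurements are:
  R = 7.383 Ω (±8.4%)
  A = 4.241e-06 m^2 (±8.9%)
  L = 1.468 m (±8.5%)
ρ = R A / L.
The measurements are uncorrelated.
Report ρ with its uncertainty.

ρ is a product of powers, so relative uncertainties combine in quadrature:
  (1·δR/R)² = (1×0.0840)² = 0.00706;  (1·δA/A)² = (1×0.0890)² = 0.00792;  (-1·δL/L)² = (-1×0.0850)² = 0.00723
δρ/ρ = √(0.0222) = 0.149
ρ = 2.133e-05 Ω·m, so δρ = 0.149 × 2.133e-05 = 3.18e-06 Ω·m.

(2.133 ± 0.318) × 10^-5 Ω·m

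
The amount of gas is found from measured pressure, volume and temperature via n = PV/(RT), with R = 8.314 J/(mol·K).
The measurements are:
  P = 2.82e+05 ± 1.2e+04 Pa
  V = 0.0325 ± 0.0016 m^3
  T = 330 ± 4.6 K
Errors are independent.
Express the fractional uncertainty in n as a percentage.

Each factor contributes (exponent × relative error)² to (δn/n)²:
  (1·δP/P)² = (1×0.0426)² = 0.00181;  (1·δV/V)² = (1×0.0492)² = 0.00242;  (-1·δT/T)² = (-1×0.0139)² = 0.000194
δn/n = √(0.00443) = 0.0665

6.65%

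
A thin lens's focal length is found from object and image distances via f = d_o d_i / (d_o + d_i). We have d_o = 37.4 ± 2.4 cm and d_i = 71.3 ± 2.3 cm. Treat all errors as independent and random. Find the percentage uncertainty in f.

∂f/∂d_o = (d_i/(d_o+d_i))² = 0.430;  ∂f/∂d_i = (d_o/(d_o+d_i))² = 0.118
δf = √((∂f/∂d_o · δd_o)² + (∂f/∂d_i · δd_i)²) = √(1.07 + 0.0741) = 1.07 cm
f = 24.5 cm, so δf/f = 1.07/24.5 = 0.0435.

4.35%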